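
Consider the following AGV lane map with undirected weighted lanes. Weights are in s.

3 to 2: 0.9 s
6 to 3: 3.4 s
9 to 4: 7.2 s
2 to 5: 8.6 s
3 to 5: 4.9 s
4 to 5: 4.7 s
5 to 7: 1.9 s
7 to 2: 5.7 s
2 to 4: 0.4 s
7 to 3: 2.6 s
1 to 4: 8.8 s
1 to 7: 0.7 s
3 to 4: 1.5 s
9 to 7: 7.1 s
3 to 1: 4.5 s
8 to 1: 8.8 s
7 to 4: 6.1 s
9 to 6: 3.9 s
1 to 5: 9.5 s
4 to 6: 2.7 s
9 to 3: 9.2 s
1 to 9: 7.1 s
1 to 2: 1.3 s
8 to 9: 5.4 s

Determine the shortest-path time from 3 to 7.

2.6 s

Running Dijkstra from 3:
3: 0
2: 0.9  (via 3)
4: 1.3  (via 2)
1: 2.2  (via 2)
7: 2.6  (via 3)
Shortest route: 3–7 = 2.6 s.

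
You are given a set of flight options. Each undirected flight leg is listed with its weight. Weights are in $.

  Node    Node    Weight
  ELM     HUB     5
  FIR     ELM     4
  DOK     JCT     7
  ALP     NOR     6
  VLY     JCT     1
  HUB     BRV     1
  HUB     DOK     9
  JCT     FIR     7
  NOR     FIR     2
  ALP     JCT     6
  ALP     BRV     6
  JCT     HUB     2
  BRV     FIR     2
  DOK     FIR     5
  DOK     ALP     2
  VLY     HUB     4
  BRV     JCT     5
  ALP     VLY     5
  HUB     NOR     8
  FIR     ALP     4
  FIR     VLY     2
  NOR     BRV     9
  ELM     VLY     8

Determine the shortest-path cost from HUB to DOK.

Running Dijkstra from HUB:
HUB: 0
BRV: 1  (via HUB)
JCT: 2  (via HUB)
VLY: 3  (via JCT)
FIR: 3  (via BRV)
ELM: 5  (via HUB)
NOR: 5  (via FIR)
ALP: 7  (via BRV)
DOK: 8  (via FIR)
Shortest route: HUB → BRV → FIR → DOK = $8.

$8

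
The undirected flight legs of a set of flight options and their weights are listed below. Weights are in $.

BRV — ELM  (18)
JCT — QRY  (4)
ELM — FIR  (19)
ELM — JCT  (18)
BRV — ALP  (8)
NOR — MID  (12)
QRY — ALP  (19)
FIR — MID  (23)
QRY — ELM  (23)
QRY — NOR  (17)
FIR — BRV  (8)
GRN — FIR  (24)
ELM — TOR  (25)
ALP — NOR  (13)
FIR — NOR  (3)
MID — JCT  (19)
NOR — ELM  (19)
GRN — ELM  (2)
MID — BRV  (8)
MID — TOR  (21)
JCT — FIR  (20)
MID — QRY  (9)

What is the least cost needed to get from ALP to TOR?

Enumerating some paths:
ALP - BRV - MID - TOR: 8+8+21 = 37
ALP - NOR - MID - TOR: 13+12+21 = 46
The minimum is $37 via ALP - BRV - MID - TOR.

$37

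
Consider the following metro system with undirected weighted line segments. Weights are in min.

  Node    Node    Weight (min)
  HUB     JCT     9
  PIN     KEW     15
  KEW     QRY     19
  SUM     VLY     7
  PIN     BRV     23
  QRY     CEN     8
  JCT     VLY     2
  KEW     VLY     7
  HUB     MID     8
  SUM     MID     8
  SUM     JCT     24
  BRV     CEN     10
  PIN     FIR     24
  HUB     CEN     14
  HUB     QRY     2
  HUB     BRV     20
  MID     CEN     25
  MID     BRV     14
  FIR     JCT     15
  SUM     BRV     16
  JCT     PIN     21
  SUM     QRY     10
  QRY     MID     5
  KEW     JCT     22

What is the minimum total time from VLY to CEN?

Enumerating some paths:
VLY–JCT–HUB–CEN: 2+9+14 = 25
VLY–JCT–HUB–QRY–CEN: 2+9+2+8 = 21
Cheapest is VLY–JCT–HUB–QRY–CEN at 21 min.

21 min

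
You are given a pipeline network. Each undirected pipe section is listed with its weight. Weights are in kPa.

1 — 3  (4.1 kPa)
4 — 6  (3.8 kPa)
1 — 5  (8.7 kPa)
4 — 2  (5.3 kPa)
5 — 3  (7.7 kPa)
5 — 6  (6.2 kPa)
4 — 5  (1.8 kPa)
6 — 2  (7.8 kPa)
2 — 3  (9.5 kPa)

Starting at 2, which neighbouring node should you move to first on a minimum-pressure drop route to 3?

3

Candidate routes:
2–4–5–3: 5.3+1.8+7.7 = 14.8
2–4–5–1–3: 5.3+1.8+8.7+4.1 = 19.9
2–3: 9.5 = 9.5
Cheapest is 2–3 at 9.5 kPa.
So from 2 the first move is to 3.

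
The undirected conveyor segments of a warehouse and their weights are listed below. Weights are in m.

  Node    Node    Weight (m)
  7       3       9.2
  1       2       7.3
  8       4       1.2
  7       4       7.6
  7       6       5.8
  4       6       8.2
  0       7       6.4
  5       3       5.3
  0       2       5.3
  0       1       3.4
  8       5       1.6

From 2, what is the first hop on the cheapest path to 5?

0

Candidate routes:
2 → 0 → 7 → 4 → 8 → 5: 5.3+6.4+7.6+1.2+1.6 = 22.1
2 → 0 → 7 → 6 → 4 → 8 → 5: 5.3+6.4+5.8+8.2+1.2+1.6 = 28.5
2 → 1 → 0 → 7 → 4 → 8 → 5: 7.3+3.4+6.4+7.6+1.2+1.6 = 27.5
2 → 0 → 7 → 3 → 5: 5.3+6.4+9.2+5.3 = 26.2
Cheapest is 2 → 0 → 7 → 4 → 8 → 5 at 22.1 m.
So from 2 the first move is to 0.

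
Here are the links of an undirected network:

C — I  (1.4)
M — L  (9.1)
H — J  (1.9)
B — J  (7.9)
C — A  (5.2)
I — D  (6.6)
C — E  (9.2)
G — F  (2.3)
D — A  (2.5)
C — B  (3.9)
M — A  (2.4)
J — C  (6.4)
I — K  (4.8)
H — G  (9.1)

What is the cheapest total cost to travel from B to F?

Enumerating some paths:
B–C–J–H–G–F: 3.9+6.4+1.9+9.1+2.3 = 23.6
B–J–H–G–F: 7.9+1.9+9.1+2.3 = 21.2
Cheapest is B–J–H–G–F at 21.2.

21.2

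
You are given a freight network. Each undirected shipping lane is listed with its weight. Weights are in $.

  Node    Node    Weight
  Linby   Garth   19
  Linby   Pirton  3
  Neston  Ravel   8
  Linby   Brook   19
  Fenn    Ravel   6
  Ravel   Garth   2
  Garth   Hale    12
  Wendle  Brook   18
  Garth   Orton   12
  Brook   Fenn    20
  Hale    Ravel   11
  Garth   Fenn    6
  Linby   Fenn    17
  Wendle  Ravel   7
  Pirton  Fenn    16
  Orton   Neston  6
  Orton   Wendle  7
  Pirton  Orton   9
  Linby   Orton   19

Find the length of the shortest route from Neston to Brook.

$31

Candidate routes:
Neston–Ravel–Wendle–Brook: 8+7+18 = 33
Neston–Orton–Wendle–Brook: 6+7+18 = 31
Neston–Ravel–Fenn–Brook: 8+6+20 = 34
Cheapest is Neston–Orton–Wendle–Brook at $31.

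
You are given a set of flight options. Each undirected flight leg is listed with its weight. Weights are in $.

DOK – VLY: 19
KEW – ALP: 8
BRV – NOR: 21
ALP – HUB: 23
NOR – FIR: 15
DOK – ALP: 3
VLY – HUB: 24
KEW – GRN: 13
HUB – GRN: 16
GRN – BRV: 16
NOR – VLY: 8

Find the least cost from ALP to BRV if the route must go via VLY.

Shortest ALP→VLY: ALP–DOK–VLY = 22
Shortest VLY→BRV: VLY–NOR–BRV = 29
Total via VLY: 22 + 29 = $51.

$51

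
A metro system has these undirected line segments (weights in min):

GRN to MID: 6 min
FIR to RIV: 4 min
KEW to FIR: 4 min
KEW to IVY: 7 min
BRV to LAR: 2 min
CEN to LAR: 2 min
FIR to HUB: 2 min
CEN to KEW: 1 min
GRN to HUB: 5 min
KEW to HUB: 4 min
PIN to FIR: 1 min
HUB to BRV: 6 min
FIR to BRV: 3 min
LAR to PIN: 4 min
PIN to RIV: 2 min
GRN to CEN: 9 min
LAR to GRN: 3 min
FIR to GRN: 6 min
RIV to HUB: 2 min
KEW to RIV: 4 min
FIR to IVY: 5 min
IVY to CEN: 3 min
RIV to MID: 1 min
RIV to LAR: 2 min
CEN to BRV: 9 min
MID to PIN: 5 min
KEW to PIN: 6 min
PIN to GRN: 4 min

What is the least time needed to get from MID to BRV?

Compare a few routes:
MID → RIV → LAR → BRV: 1+2+2 = 5
MID → RIV → HUB → FIR → BRV: 1+2+2+3 = 8
MID → RIV → FIR → BRV: 1+4+3 = 8
MID → RIV → PIN → FIR → BRV: 1+2+1+3 = 7
The minimum is 5 min via MID → RIV → LAR → BRV.

5 min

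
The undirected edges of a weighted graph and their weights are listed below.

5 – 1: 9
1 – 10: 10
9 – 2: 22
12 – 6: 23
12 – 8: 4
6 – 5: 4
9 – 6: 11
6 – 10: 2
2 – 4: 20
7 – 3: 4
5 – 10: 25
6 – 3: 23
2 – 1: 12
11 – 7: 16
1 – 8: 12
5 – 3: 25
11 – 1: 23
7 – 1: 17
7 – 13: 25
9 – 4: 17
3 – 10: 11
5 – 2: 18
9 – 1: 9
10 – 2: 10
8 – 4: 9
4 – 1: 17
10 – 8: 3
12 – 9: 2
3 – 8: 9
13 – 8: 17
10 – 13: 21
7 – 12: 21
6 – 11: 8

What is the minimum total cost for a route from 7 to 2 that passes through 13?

Shortest 7→13: 7–13 = 25
Best 13 to 2: 13–8–10–2 costing 30
Total via 13: 25 + 30 = 55.

55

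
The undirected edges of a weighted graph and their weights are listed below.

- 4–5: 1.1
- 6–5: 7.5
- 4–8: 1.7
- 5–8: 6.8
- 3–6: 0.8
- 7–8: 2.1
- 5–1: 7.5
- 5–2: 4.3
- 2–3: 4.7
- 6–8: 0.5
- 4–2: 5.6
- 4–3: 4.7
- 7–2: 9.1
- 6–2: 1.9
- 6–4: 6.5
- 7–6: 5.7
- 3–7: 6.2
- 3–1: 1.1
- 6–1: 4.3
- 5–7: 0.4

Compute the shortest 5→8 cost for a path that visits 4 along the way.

2.8

Shortest 5→4: 5–4 = 1.1
Best 4 to 8: 4–8 costing 1.7
Total via 4: 1.1 + 1.7 = 2.8.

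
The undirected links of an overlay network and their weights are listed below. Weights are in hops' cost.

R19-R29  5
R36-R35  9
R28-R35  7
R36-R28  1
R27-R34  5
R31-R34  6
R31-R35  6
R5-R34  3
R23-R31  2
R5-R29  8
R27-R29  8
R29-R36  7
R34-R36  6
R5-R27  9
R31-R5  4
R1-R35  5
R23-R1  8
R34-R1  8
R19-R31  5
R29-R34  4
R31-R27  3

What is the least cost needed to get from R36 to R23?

Enumerating some paths:
R36–R34–R5–R31–R23: 6+3+4+2 = 15
R36–R34–R27–R31–R23: 6+5+3+2 = 16
R36–R34–R31–R23: 6+6+2 = 14
Cheapest is R36–R34–R31–R23 at 14 hops' cost.

14 hops' cost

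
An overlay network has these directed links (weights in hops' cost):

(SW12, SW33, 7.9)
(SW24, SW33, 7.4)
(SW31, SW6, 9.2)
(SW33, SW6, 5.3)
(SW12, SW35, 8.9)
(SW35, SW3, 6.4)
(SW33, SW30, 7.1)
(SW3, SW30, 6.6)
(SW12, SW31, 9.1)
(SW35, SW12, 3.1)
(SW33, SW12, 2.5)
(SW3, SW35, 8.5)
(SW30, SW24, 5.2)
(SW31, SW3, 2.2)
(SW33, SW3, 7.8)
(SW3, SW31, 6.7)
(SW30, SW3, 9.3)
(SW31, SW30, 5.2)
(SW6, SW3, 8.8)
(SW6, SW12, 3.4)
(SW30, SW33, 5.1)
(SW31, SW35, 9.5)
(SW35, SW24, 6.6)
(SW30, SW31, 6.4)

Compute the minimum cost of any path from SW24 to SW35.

Enumerating some paths:
SW24 - SW33 - SW12 - SW35: 7.4+2.5+8.9 = 18.8
SW24 - SW33 - SW12 - SW31 - SW35: 7.4+2.5+9.1+9.5 = 28.5
SW24 - SW33 - SW3 - SW35: 7.4+7.8+8.5 = 23.7
SW24 - SW33 - SW6 - SW12 - SW35: 7.4+5.3+3.4+8.9 = 25
Cheapest is SW24 - SW33 - SW12 - SW35 at 18.8 hops' cost.

18.8 hops' cost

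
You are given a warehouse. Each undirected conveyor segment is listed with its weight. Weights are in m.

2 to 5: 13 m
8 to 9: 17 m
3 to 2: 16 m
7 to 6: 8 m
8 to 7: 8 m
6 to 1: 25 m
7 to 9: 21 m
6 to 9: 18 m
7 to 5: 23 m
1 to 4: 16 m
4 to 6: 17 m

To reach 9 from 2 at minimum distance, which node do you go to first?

5

Enumerating some paths:
2 - 5 - 7 - 9: 13+23+21 = 57
2 - 5 - 7 - 8 - 9: 13+23+8+17 = 61
Cheapest is 2 - 5 - 7 - 9 at 57 m.
So from 2 the first move is to 5.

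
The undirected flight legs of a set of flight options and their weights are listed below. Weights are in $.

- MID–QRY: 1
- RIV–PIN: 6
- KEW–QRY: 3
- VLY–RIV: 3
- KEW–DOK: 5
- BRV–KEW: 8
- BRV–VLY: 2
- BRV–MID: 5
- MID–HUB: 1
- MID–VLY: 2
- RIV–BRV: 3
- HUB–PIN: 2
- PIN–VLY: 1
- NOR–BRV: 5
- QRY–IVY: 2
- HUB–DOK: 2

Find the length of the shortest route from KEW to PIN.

Settle nodes by increasing distance from KEW:
KEW: 0
QRY: 3  (via KEW)
MID: 4  (via QRY)
IVY: 5  (via QRY)
DOK: 5  (via KEW)
HUB: 5  (via MID)
VLY: 6  (via MID)
PIN: 7  (via HUB)
Shortest route: KEW–QRY–MID–HUB–PIN = $7.

$7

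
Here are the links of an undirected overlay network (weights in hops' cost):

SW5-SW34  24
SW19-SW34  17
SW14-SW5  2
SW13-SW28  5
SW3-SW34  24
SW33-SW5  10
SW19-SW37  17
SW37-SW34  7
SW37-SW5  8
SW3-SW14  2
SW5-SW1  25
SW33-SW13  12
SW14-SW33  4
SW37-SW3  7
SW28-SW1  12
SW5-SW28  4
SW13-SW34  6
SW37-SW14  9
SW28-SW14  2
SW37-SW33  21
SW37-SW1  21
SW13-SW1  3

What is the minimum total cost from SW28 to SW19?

28 hops' cost

Enumerating some paths:
SW28–SW13–SW34–SW19: 5+6+17 = 28
SW28–SW5–SW37–SW19: 4+8+17 = 29
SW28–SW14–SW5–SW37–SW19: 2+2+8+17 = 29
The minimum is 28 hops' cost via SW28–SW13–SW34–SW19.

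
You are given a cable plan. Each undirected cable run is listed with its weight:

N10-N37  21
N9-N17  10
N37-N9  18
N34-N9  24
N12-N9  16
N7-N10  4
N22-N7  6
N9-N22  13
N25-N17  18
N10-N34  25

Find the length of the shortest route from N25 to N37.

Compare a few routes:
N25 - N17 - N9 - N22 - N7 - N10 - N37: 18+10+13+6+4+21 = 72
N25 - N17 - N9 - N37: 18+10+18 = 46
The minimum is 46 via N25 - N17 - N9 - N37.

46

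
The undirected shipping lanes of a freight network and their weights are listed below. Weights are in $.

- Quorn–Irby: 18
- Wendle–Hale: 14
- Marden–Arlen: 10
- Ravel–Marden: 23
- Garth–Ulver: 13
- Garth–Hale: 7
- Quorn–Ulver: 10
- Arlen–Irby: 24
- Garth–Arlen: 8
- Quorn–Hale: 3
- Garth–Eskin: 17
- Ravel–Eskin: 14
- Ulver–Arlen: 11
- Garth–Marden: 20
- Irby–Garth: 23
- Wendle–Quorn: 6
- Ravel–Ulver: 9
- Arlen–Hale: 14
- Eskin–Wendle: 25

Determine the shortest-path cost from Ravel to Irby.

Shortest distances from Ravel:
Ravel: 0
Ulver: 9  (via Ravel)
Eskin: 14  (via Ravel)
Quorn: 19  (via Ulver)
Arlen: 20  (via Ulver)
Garth: 22  (via Ulver)
Hale: 22  (via Quorn)
Marden: 23  (via Ravel)
Wendle: 25  (via Quorn)
Irby: 37  (via Quorn)
Shortest route: Ravel–Ulver–Quorn–Irby = $37.

$37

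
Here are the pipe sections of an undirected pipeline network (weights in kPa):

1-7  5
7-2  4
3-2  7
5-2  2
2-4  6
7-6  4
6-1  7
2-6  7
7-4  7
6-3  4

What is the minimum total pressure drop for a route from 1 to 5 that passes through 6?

Shortest 1→6: 1–6 = 7
Best 6 to 5: 6–2–5 costing 9
Total via 6: 7 + 9 = 16 kPa.

16 kPa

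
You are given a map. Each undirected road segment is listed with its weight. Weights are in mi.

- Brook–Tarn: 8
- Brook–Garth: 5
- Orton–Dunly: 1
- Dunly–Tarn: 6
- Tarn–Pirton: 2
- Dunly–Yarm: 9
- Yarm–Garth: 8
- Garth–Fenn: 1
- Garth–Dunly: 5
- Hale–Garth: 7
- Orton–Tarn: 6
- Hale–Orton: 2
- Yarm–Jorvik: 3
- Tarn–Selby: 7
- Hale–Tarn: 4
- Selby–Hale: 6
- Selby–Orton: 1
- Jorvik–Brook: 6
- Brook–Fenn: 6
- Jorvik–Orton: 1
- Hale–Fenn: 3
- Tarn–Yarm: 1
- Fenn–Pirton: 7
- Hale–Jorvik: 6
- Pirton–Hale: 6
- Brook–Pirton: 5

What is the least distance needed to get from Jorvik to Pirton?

Candidate routes:
Jorvik → Orton → Tarn → Pirton: 1+6+2 = 9
Jorvik → Orton → Hale → Tarn → Pirton: 1+2+4+2 = 9
Jorvik → Yarm → Tarn → Pirton: 3+1+2 = 6
Cheapest is Jorvik → Yarm → Tarn → Pirton at 6 mi.

6 mi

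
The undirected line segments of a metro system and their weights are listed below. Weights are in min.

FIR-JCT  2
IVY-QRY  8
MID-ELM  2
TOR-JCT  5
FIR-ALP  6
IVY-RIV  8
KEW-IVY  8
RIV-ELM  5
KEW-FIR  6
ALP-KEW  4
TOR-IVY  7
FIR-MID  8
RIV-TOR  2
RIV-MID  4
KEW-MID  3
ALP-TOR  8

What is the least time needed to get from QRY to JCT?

Enumerating some paths:
QRY → IVY → KEW → FIR → JCT: 8+8+6+2 = 24
QRY → IVY → RIV → TOR → JCT: 8+8+2+5 = 23
QRY → IVY → TOR → JCT: 8+7+5 = 20
The minimum is 20 min via QRY → IVY → TOR → JCT.

20 min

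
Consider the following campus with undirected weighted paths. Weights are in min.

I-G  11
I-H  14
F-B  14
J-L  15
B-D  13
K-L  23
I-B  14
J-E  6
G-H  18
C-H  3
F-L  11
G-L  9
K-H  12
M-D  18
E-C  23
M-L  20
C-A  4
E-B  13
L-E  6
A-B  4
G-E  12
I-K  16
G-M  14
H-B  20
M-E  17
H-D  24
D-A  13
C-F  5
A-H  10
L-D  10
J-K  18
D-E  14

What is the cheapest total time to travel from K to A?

Enumerating some paths:
K - H - A: 12+10 = 22
K - H - C - A: 12+3+4 = 19
The minimum is 19 min via K - H - C - A.

19 min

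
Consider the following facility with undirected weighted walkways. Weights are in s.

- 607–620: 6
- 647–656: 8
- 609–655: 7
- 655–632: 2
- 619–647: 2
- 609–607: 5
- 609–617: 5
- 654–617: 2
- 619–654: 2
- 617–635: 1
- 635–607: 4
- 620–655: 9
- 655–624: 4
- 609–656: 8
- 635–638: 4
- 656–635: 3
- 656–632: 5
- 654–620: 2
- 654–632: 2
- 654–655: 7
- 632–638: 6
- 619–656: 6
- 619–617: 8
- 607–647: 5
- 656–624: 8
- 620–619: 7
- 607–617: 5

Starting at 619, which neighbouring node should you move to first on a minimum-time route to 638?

Candidate routes:
619 - 654 - 632 - 638: 2+2+6 = 10
619 - 654 - 617 - 635 - 638: 2+2+1+4 = 9
619 - 617 - 635 - 638: 8+1+4 = 13
The minimum is 9 s via 619 - 654 - 617 - 635 - 638.
So from 619 the first move is to 654.

654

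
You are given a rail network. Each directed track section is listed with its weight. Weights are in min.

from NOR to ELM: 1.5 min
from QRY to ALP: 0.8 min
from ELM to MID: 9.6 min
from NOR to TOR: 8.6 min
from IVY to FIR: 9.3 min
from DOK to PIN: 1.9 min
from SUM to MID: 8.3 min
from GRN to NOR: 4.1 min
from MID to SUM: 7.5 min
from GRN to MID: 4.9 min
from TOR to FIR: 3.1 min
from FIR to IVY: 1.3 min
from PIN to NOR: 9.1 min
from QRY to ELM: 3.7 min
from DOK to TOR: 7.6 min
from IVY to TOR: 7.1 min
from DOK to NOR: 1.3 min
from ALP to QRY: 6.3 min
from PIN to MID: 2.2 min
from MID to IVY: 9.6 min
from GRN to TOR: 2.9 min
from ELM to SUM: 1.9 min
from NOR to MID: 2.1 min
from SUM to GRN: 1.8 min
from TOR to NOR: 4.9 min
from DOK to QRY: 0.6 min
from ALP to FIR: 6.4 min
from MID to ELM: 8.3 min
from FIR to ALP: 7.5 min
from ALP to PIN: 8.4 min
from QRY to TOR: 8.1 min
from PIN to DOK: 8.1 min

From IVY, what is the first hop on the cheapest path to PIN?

Compare a few routes:
IVY–FIR–ALP–PIN: 9.3+7.5+8.4 = 25.2
IVY–TOR–FIR–ALP–PIN: 7.1+3.1+7.5+8.4 = 26.1
Cheapest is IVY–FIR–ALP–PIN at 25.2 min.
So from IVY the first move is to FIR.

FIR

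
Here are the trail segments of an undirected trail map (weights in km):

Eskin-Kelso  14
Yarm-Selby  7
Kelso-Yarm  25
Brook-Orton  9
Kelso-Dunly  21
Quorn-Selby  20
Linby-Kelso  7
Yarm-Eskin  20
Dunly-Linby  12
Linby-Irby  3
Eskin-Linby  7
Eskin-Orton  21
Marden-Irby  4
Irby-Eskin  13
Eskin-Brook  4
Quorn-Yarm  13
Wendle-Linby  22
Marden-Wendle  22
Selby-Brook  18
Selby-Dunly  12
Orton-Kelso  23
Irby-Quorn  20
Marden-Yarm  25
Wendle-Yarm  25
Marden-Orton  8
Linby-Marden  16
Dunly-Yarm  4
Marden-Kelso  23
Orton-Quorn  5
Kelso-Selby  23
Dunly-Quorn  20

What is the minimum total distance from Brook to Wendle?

Shortest distances from Brook:
Brook: 0
Eskin: 4  (via Brook)
Orton: 9  (via Brook)
Linby: 11  (via Eskin)
Irby: 14  (via Linby)
Quorn: 14  (via Orton)
Marden: 17  (via Orton)
Selby: 18  (via Brook)
Kelso: 18  (via Eskin)
Dunly: 23  (via Linby)
Yarm: 24  (via Eskin)
Wendle: 33  (via Linby)
Shortest route: Brook–Eskin–Linby–Wendle = 33 km.

33 km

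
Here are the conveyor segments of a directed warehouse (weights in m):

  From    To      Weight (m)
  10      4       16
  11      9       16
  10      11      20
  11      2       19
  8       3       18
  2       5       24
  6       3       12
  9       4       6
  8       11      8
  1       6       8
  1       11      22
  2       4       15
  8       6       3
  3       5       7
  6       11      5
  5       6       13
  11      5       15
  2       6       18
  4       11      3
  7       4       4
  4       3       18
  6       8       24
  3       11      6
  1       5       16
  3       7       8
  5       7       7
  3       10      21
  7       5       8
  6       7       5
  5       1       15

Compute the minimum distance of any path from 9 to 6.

Settle nodes by increasing distance from 9:
9: 0
4: 6  (via 9)
11: 9  (via 4)
3: 24  (via 4)
5: 24  (via 11)
2: 28  (via 11)
7: 31  (via 5)
6: 37  (via 5)
Shortest route: 9–4–11–5–6 = 37 m.

37 m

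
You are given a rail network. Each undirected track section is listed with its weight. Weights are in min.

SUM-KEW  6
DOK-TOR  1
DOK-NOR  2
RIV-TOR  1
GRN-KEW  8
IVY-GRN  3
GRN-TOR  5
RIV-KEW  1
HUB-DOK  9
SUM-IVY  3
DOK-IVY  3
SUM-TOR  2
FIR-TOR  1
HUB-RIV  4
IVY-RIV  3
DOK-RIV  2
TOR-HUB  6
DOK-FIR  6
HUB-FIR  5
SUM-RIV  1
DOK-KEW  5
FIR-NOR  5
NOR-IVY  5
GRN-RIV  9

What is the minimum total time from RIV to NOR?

4 min

Running Dijkstra from RIV:
RIV: 0
KEW: 1  (via RIV)
TOR: 1  (via RIV)
SUM: 1  (via RIV)
FIR: 2  (via TOR)
DOK: 2  (via RIV)
IVY: 3  (via RIV)
NOR: 4  (via DOK)
Shortest route: RIV → DOK → NOR = 4 min.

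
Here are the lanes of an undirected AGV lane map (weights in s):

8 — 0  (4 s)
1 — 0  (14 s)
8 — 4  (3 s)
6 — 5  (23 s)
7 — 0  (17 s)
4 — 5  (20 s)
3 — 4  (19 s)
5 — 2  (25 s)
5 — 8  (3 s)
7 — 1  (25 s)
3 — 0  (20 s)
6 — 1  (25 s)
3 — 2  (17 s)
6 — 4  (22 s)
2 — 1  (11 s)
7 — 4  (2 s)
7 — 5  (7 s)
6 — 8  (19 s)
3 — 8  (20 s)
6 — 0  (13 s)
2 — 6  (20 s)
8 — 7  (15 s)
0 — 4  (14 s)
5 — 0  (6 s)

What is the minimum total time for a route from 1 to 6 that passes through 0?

Shortest 1→0: 1–0 = 14
Best 0 to 6: 0–6 costing 13
Total via 0: 14 + 13 = 27 s.

27 s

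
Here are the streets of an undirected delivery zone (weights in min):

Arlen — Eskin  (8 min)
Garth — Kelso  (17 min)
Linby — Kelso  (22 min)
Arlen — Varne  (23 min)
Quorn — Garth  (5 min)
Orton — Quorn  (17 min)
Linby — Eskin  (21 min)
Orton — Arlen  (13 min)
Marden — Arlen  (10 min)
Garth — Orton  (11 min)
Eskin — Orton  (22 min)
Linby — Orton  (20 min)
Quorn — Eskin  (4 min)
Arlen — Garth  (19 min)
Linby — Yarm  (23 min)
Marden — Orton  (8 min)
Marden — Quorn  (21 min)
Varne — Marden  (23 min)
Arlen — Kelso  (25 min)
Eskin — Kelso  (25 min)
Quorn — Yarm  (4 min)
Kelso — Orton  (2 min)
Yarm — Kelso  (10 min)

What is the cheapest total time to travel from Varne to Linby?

51 min

Compare a few routes:
Varne → Marden → Orton → Linby: 23+8+20 = 51
Varne → Arlen → Eskin → Linby: 23+8+21 = 52
The minimum is 51 min via Varne → Marden → Orton → Linby.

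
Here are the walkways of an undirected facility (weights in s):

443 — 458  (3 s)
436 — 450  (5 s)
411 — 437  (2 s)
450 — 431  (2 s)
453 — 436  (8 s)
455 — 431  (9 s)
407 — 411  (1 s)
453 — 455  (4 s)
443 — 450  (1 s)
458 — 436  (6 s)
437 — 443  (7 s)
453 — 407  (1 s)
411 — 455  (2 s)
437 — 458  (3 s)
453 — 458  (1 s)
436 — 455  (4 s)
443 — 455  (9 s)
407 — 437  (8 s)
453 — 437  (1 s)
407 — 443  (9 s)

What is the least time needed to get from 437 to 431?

Enumerating some paths:
437 → 443 → 450 → 431: 7+1+2 = 10
437 → 458 → 443 → 450 → 431: 3+3+1+2 = 9
437 → 453 → 458 → 443 → 450 → 431: 1+1+3+1+2 = 8
Cheapest is 437 → 453 → 458 → 443 → 450 → 431 at 8 s.

8 s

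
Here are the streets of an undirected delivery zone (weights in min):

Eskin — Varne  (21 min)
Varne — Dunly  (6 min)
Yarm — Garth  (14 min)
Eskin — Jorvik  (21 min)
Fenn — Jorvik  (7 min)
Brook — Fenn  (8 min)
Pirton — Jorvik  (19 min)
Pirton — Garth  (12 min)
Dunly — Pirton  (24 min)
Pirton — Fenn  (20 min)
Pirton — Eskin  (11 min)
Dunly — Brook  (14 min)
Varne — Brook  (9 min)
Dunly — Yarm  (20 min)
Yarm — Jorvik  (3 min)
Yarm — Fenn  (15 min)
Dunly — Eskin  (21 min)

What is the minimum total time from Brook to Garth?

32 min

Running Dijkstra from Brook:
Brook: 0
Fenn: 8  (via Brook)
Varne: 9  (via Brook)
Dunly: 14  (via Brook)
Jorvik: 15  (via Fenn)
Yarm: 18  (via Jorvik)
Pirton: 28  (via Fenn)
Eskin: 30  (via Varne)
Garth: 32  (via Yarm)
Shortest route: Brook → Fenn → Jorvik → Yarm → Garth = 32 min.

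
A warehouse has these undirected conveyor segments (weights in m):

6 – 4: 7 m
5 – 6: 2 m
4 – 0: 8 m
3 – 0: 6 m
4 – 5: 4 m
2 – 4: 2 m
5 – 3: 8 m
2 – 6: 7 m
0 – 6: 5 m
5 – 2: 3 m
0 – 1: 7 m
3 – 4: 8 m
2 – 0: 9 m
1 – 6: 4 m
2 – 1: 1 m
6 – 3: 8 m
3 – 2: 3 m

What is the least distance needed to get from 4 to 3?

Running Dijkstra from 4:
4: 0
2: 2  (via 4)
1: 3  (via 2)
5: 4  (via 4)
3: 5  (via 2)
Shortest route: 4–2–3 = 5 m.

5 m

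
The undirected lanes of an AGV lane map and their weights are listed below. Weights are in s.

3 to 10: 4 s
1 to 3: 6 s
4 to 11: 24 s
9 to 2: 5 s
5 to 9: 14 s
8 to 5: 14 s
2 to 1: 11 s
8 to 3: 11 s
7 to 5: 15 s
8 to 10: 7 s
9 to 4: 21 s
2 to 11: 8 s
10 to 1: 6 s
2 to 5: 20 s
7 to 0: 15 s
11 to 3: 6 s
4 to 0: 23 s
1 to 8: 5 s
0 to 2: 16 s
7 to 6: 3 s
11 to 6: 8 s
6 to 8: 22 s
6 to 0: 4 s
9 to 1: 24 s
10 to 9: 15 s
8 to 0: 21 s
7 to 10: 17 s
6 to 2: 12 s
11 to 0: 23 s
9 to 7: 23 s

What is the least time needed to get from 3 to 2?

Running Dijkstra from 3:
3: 0
10: 4  (via 3)
1: 6  (via 3)
11: 6  (via 3)
8: 11  (via 3)
2: 14  (via 11)
Shortest route: 3 → 11 → 2 = 14 s.

14 s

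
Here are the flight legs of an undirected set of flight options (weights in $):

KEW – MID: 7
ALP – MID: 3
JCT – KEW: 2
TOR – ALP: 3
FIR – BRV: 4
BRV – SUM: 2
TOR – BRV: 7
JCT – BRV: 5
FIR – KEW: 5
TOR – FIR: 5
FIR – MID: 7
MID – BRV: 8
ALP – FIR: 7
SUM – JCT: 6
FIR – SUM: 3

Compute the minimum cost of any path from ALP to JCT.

Enumerating some paths:
ALP - FIR - KEW - JCT: 7+5+2 = 14
ALP - TOR - BRV - JCT: 3+7+5 = 15
ALP - MID - KEW - JCT: 3+7+2 = 12
The minimum is $12 via ALP - MID - KEW - JCT.

$12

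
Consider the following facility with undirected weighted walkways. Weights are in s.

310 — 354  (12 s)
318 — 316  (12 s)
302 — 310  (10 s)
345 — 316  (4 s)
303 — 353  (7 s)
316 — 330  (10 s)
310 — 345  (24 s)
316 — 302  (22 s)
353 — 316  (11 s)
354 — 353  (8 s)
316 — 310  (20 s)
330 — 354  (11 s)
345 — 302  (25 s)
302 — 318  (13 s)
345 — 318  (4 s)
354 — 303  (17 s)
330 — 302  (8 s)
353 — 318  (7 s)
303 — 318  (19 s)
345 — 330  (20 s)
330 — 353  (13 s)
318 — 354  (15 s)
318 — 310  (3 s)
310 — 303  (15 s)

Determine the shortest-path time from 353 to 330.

13 s

Candidate routes:
353–330: 13 = 13
353–354–330: 8+11 = 19
The minimum is 13 s via 353–330.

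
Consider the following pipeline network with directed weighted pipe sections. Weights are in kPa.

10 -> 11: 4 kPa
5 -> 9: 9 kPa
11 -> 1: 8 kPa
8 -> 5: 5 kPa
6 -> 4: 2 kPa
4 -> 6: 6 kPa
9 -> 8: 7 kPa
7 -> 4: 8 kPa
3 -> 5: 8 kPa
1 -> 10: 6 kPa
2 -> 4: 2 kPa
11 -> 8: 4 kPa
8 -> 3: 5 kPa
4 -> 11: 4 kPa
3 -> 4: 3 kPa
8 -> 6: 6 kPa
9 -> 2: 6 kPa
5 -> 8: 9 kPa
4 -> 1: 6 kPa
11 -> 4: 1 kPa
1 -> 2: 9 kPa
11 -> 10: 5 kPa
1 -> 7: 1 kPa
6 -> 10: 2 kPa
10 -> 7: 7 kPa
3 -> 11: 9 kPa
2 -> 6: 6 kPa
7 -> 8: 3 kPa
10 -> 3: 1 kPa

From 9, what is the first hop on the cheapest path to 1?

Compare a few routes:
9 - 2 - 6 - 4 - 1: 6+6+2+6 = 20
9 - 8 - 3 - 4 - 1: 7+5+3+6 = 21
9 - 2 - 4 - 1: 6+2+6 = 14
9 - 2 - 4 - 11 - 1: 6+2+4+8 = 20
The minimum is 14 kPa via 9 - 2 - 4 - 1.
So from 9 the first move is to 2.

2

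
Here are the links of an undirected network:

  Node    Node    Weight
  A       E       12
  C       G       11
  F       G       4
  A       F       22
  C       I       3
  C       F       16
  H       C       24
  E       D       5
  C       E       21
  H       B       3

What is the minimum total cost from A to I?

36

Compare a few routes:
A–E–C–I: 12+21+3 = 36
A–F–C–I: 22+16+3 = 41
A–F–G–C–I: 22+4+11+3 = 40
Cheapest is A–E–C–I at 36.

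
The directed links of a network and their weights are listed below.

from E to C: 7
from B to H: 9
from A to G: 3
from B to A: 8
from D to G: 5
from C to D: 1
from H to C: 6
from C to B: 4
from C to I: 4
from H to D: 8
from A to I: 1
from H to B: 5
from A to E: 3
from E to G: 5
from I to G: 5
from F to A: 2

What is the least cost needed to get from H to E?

16

Enumerating some paths:
H–B–A–E: 5+8+3 = 16
H–C–B–A–E: 6+4+8+3 = 21
The minimum is 16 via H–B–A–E.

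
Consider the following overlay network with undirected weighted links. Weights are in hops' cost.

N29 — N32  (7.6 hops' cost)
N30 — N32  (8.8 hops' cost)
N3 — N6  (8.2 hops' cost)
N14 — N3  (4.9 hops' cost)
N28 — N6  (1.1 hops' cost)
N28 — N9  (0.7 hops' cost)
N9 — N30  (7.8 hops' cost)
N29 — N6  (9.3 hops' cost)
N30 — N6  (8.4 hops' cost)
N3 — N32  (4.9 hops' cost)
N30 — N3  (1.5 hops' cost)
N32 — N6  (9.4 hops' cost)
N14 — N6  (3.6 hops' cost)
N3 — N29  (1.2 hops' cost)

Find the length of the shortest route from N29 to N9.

10.5 hops' cost

Shortest distances from N29:
N29: 0
N3: 1.2  (via N29)
N30: 2.7  (via N3)
N32: 6.1  (via N3)
N14: 6.1  (via N3)
N6: 9.3  (via N29)
N28: 10.4  (via N6)
N9: 10.5  (via N30)
Shortest route: N29 → N3 → N30 → N9 = 10.5 hops' cost.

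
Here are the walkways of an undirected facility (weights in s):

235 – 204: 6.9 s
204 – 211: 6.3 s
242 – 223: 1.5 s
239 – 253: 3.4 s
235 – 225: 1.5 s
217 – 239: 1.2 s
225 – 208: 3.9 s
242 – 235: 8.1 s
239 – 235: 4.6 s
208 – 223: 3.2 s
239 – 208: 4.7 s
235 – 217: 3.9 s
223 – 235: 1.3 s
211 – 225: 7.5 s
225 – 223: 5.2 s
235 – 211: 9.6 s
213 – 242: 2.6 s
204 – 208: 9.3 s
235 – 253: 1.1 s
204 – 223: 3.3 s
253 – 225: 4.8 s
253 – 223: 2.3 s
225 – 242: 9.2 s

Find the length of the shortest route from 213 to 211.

Candidate routes:
213–242–223–204–211: 2.6+1.5+3.3+6.3 = 13.7
213–242–223–235–225–211: 2.6+1.5+1.3+1.5+7.5 = 14.4
213–242–223–235–211: 2.6+1.5+1.3+9.6 = 15
The minimum is 13.7 s via 213–242–223–204–211.

13.7 s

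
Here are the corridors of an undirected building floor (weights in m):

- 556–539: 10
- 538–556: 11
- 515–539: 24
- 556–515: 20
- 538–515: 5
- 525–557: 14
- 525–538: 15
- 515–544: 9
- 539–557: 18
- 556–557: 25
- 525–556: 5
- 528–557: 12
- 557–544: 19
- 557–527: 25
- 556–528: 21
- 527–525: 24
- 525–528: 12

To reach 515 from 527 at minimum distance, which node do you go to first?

Enumerating some paths:
527–525–556–538–515: 24+5+11+5 = 45
527–525–538–515: 24+15+5 = 44
The minimum is 44 m via 527–525–538–515.
So from 527 the first move is to 525.

525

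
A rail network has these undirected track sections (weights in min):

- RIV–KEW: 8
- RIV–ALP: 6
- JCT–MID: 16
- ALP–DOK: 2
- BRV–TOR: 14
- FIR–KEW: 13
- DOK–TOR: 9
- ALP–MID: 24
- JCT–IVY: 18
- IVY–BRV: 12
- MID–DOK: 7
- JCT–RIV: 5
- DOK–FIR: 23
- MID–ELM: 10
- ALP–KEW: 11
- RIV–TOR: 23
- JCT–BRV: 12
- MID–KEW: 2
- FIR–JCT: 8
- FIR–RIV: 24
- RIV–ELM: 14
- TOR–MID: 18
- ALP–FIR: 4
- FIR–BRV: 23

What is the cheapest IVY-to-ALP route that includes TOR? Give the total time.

37 min

Best IVY to TOR: IVY–BRV–TOR costing 26
Best TOR to ALP: TOR–DOK–ALP costing 11
Total via TOR: 26 + 11 = 37 min.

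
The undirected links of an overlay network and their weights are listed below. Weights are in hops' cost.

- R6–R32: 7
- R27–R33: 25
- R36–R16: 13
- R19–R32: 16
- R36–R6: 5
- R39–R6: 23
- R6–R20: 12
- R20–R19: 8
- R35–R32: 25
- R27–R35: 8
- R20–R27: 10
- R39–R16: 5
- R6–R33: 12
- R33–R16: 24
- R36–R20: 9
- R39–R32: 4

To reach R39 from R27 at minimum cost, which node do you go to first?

Candidate routes:
R27 → R20 → R6 → R32 → R39: 10+12+7+4 = 33
R27 → R35 → R32 → R39: 8+25+4 = 37
R27 → R20 → R36 → R6 → R32 → R39: 10+9+5+7+4 = 35
The minimum is 33 hops' cost via R27 → R20 → R6 → R32 → R39.
So from R27 the first move is to R20.

R20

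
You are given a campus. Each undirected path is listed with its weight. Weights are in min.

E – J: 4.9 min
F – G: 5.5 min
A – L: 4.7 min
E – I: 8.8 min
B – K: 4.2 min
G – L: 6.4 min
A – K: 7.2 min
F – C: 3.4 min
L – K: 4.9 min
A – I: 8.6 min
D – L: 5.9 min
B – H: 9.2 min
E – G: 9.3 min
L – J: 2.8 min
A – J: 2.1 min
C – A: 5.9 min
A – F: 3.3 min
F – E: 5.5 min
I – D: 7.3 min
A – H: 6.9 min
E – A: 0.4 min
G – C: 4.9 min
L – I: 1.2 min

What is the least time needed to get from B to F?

Candidate routes:
B - K - A - F: 4.2+7.2+3.3 = 14.7
B - K - L - A - F: 4.2+4.9+4.7+3.3 = 17.1
The minimum is 14.7 min via B - K - A - F.

14.7 min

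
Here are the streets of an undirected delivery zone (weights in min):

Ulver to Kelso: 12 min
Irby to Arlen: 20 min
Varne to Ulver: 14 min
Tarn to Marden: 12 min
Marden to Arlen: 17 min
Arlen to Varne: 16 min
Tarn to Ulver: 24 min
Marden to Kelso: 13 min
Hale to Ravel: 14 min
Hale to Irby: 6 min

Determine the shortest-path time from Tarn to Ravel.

69 min

Enumerating some paths:
Tarn - Ulver - Varne - Arlen - Irby - Hale - Ravel: 24+14+16+20+6+14 = 94
Tarn - Marden - Arlen - Irby - Hale - Ravel: 12+17+20+6+14 = 69
The minimum is 69 min via Tarn - Marden - Arlen - Irby - Hale - Ravel.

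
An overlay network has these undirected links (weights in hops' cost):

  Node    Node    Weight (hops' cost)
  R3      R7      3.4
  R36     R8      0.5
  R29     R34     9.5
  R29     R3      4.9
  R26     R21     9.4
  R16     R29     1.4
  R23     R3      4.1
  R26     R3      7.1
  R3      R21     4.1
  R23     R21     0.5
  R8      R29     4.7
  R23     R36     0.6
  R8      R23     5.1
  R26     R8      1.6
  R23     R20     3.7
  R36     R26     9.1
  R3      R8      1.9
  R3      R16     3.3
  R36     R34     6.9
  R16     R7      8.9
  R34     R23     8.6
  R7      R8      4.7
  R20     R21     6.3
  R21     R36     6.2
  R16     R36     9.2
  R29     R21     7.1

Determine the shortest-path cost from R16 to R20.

Enumerating some paths:
R16 - R29 - R8 - R36 - R23 - R20: 1.4+4.7+0.5+0.6+3.7 = 10.9
R16 - R3 - R8 - R36 - R23 - R20: 3.3+1.9+0.5+0.6+3.7 = 10
R16 - R3 - R23 - R20: 3.3+4.1+3.7 = 11.1
Cheapest is R16 - R3 - R8 - R36 - R23 - R20 at 10 hops' cost.

10 hops' cost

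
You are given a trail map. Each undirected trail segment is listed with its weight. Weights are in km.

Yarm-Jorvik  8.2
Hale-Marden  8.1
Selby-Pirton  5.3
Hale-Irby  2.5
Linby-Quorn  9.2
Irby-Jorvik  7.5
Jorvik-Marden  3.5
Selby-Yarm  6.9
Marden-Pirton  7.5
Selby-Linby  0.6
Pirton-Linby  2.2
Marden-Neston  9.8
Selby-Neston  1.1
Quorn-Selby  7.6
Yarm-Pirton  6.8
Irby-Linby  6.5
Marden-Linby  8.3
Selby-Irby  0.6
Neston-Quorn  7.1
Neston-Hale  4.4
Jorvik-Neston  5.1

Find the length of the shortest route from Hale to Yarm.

10 km

Shortest distances from Hale:
Hale: 0
Irby: 2.5  (via Hale)
Selby: 3.1  (via Irby)
Linby: 3.7  (via Selby)
Neston: 4.2  (via Selby)
Pirton: 5.9  (via Linby)
Marden: 8.1  (via Hale)
Jorvik: 9.3  (via Neston)
Yarm: 10  (via Selby)
Shortest route: Hale → Irby → Selby → Yarm = 10 km.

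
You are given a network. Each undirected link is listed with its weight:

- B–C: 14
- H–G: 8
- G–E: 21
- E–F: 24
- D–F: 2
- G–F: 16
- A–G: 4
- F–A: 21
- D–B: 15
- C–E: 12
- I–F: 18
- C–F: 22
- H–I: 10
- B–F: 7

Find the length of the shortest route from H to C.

Compare a few routes:
H - G - E - C: 8+21+12 = 41
H - G - F - C: 8+16+22 = 46
H - I - F - B - C: 10+18+7+14 = 49
H - G - F - B - C: 8+16+7+14 = 45
The minimum is 41 via H - G - E - C.

41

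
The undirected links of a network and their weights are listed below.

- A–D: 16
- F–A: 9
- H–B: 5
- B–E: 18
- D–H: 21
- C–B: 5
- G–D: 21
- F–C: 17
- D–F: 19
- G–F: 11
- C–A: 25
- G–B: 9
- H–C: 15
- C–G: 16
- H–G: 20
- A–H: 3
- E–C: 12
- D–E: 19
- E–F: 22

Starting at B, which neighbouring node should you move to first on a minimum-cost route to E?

C

Compare a few routes:
B–C–E: 5+12 = 17
B–E: 18 = 18
B–G–C–E: 9+16+12 = 37
B–H–C–E: 5+15+12 = 32
The minimum is 17 via B–C–E.
So from B the first move is to C.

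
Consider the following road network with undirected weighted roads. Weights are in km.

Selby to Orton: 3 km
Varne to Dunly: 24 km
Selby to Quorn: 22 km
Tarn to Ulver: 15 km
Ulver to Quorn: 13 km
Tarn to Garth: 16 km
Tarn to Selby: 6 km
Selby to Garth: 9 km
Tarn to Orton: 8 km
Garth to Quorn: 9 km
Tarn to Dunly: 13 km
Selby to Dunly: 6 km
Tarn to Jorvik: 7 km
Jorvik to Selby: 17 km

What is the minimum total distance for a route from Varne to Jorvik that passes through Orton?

48 km

Shortest Varne→Orton: Varne–Dunly–Selby–Orton = 33
Shortest Orton→Jorvik: Orton–Tarn–Jorvik = 15
Total via Orton: 33 + 15 = 48 km.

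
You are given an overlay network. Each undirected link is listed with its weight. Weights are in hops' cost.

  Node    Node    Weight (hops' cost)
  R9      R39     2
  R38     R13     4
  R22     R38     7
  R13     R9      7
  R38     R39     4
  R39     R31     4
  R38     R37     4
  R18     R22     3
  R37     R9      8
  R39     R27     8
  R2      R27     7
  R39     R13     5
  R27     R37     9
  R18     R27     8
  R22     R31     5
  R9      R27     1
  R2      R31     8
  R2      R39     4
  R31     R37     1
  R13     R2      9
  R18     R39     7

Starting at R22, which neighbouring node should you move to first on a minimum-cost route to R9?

Enumerating some paths:
R22 → R18 → R39 → R9: 3+7+2 = 12
R22 → R31 → R39 → R9: 5+4+2 = 11
R22 → R18 → R27 → R9: 3+8+1 = 12
Cheapest is R22 → R31 → R39 → R9 at 11 hops' cost.
So from R22 the first move is to R31.

R31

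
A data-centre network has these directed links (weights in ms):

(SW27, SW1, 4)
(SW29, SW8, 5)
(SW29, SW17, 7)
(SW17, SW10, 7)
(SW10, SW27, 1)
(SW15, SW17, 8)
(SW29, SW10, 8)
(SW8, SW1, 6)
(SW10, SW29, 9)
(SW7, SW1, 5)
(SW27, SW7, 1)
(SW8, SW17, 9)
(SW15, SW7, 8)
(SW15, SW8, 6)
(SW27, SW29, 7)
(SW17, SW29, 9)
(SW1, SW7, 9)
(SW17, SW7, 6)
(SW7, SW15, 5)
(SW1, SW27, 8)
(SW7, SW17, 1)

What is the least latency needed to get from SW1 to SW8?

20 ms

Compare a few routes:
SW1 → SW27 → SW7 → SW17 → SW29 → SW8: 8+1+1+9+5 = 24
SW1 → SW7 → SW17 → SW29 → SW8: 9+1+9+5 = 24
SW1 → SW7 → SW15 → SW8: 9+5+6 = 20
Cheapest is SW1 → SW7 → SW15 → SW8 at 20 ms.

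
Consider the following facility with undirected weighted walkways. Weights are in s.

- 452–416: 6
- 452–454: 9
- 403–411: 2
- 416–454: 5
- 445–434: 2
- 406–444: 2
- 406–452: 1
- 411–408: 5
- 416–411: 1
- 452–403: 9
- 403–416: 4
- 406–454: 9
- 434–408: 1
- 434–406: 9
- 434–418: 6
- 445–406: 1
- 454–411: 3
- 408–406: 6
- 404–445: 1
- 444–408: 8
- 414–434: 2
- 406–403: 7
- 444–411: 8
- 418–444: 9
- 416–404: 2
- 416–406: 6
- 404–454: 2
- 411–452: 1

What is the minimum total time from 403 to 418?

13 s

Settle nodes by increasing distance from 403:
403: 0
411: 2  (via 403)
416: 3  (via 411)
452: 3  (via 411)
406: 4  (via 452)
454: 5  (via 411)
404: 5  (via 416)
445: 5  (via 406)
444: 6  (via 406)
408: 7  (via 411)
434: 7  (via 445)
414: 9  (via 434)
418: 13  (via 434)
Shortest route: 403 → 411 → 452 → 406 → 445 → 434 → 418 = 13 s.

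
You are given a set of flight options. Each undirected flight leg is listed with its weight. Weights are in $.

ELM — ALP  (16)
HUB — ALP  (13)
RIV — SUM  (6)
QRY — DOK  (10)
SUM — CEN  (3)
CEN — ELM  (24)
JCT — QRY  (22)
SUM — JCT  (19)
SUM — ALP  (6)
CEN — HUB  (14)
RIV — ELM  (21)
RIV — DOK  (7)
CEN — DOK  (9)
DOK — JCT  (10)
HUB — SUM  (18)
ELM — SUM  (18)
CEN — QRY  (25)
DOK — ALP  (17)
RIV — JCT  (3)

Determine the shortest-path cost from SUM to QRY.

$22

Candidate routes:
SUM–CEN–QRY: 3+25 = 28
SUM–RIV–JCT–DOK–QRY: 6+3+10+10 = 29
SUM–RIV–DOK–QRY: 6+7+10 = 23
SUM–CEN–DOK–QRY: 3+9+10 = 22
Cheapest is SUM–CEN–DOK–QRY at $22.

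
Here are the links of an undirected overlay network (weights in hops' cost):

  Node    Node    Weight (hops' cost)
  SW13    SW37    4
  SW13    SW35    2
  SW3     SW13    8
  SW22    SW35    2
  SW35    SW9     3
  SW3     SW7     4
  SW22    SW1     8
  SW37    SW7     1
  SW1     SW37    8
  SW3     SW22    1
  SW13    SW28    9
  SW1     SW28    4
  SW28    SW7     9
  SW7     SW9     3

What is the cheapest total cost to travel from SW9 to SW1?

12 hops' cost

Enumerating some paths:
SW9 → SW35 → SW22 → SW1: 3+2+8 = 13
SW9 → SW7 → SW37 → SW1: 3+1+8 = 12
The minimum is 12 hops' cost via SW9 → SW7 → SW37 → SW1.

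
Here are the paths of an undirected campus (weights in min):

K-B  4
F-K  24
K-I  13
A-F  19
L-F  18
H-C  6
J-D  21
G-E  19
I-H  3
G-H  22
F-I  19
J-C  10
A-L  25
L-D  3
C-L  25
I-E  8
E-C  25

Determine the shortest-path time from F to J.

Compare a few routes:
F → L → C → J: 18+25+10 = 53
F → I → H → C → J: 19+3+6+10 = 38
F → L → D → J: 18+3+21 = 42
Cheapest is F → I → H → C → J at 38 min.

38 min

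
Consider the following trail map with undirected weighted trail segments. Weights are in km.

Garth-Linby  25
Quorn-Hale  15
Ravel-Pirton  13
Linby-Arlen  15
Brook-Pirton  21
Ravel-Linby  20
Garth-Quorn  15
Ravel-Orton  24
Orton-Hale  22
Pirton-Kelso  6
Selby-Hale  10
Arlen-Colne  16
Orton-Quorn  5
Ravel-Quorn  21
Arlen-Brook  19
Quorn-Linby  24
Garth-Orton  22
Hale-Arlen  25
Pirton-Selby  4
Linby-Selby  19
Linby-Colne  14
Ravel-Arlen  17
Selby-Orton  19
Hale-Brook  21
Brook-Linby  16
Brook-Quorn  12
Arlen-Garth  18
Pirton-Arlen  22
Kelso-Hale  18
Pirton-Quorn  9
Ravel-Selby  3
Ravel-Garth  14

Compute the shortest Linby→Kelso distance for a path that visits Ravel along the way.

Best Linby to Ravel: Linby → Ravel costing 20
Shortest Ravel→Kelso: Ravel → Selby → Pirton → Kelso = 13
Total via Ravel: 20 + 13 = 33 km.

33 km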